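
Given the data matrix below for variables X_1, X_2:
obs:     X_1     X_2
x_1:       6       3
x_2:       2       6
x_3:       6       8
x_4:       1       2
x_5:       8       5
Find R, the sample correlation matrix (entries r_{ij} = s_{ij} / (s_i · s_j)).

Step 1 — column means:
  mean(X_1) = (6 + 2 + 6 + 1 + 8) / 5 = 23/5 = 4.6
  mean(X_2) = (3 + 6 + 8 + 2 + 5) / 5 = 24/5 = 4.8

Step 2 — sample variances and covariances s[i,j] = (1/(n-1)) · Σ_k (x_{k,i} - mean_i) · (x_{k,j} - mean_j), with n-1 = 4:
  s[X_1,X_1] = ((1.4)·(1.4) + (-2.6)·(-2.6) + (1.4)·(1.4) + (-3.6)·(-3.6) + (3.4)·(3.4)) / 4 = 35.2/4 = 8.8
  s[X_1,X_2] = ((1.4)·(-1.8) + (-2.6)·(1.2) + (1.4)·(3.2) + (-3.6)·(-2.8) + (3.4)·(0.2)) / 4 = 9.6/4 = 2.4
  s[X_2,X_2] = ((-1.8)·(-1.8) + (1.2)·(1.2) + (3.2)·(3.2) + (-2.8)·(-2.8) + (0.2)·(0.2)) / 4 = 22.8/4 = 5.7
  Sample standard deviations s_i = √(s[i,i]):
  s(X_1) = √(8.8) = 2.9665
  s(X_2) = √(5.7) = 2.3875

Step 3 — r_{ij} = s_{ij} / (s_i · s_j):
  r[X_1,X_1] = 1 (diagonal).
  r[X_1,X_2] = 2.4 / (2.9665 · 2.3875) = 2.4 / 7.0824 = 0.3389
  r[X_2,X_2] = 1 (diagonal).

R is symmetric with unit diagonal. Assembling:

R = [[1, 0.3389],
 [0.3389, 1]]


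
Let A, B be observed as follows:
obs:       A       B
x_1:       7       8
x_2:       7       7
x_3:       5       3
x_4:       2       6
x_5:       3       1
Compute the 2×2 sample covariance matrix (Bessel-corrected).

Step 1 — column means:
  mean(A) = (7 + 7 + 5 + 2 + 3) / 5 = 24/5 = 4.8
  mean(B) = (8 + 7 + 3 + 6 + 1) / 5 = 25/5 = 5

Step 2 — sample covariance S[i,j] = (1/(n-1)) · Σ_k (x_{k,i} - mean_i) · (x_{k,j} - mean_j), with n-1 = 4.
  S[A,A] = ((2.2)·(2.2) + (2.2)·(2.2) + (0.2)·(0.2) + (-2.8)·(-2.8) + (-1.8)·(-1.8)) / 4 = 20.8/4 = 5.2
  S[A,B] = ((2.2)·(3) + (2.2)·(2) + (0.2)·(-2) + (-2.8)·(1) + (-1.8)·(-4)) / 4 = 15/4 = 3.75
  S[B,B] = ((3)·(3) + (2)·(2) + (-2)·(-2) + (1)·(1) + (-4)·(-4)) / 4 = 34/4 = 8.5

S is symmetric (S[j,i] = S[i,j]). Assembling:

S = [[5.2, 3.75],
 [3.75, 8.5]]


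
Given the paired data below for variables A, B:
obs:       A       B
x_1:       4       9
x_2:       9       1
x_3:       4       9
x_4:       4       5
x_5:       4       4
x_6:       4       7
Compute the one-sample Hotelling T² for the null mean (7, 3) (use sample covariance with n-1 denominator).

Step 1 — sample mean vector:
  mean(A) = (4 + 9 + 4 + 4 + 4 + 4) / 6 = 29/6 = 4.8333
  mean(B) = (9 + 1 + 9 + 5 + 4 + 7) / 6 = 35/6 = 5.8333
  x̄ = (4.8333, 5.8333),  deviation x̄ - mu_0 = (4.8333, 5.8333) - (7, 3) = (-2.1667, 2.8333).

Step 2 — sample covariance matrix, S[i,j] = (1/(n-1)) · Σ_k (x_{k,i} - mean_i) · (x_{k,j} - mean_j), divisor n-1 = 5:
  S[A,A] = ((-0.8333)·(-0.8333) + (4.1667)·(4.1667) + (-0.8333)·(-0.8333) + (-0.8333)·(-0.8333) + (-0.8333)·(-0.8333) + (-0.8333)·(-0.8333)) / 5 = 20.8333/5 = 4.1667
  S[A,B] = ((-0.8333)·(3.1667) + (4.1667)·(-4.8333) + (-0.8333)·(3.1667) + (-0.8333)·(-0.8333) + (-0.8333)·(-1.8333) + (-0.8333)·(1.1667)) / 5 = -24.1667/5 = -4.8333
  S[B,B] = ((3.1667)·(3.1667) + (-4.8333)·(-4.8333) + (3.1667)·(3.1667) + (-0.8333)·(-0.8333) + (-1.8333)·(-1.8333) + (1.1667)·(1.1667)) / 5 = 48.8333/5 = 9.7667
  S = [[4.1667, -4.8333],
 [-4.8333, 9.7667]].

Step 3 — invert S. det(S) = 4.1667·9.7667 - (-4.8333)² = 17.3333.
  S^{-1} = (1/det) · [[d, -b], [-b, a]] = [[0.5635, 0.2788],
 [0.2788, 0.2404]].

Step 4 — quadratic form (x̄ - mu_0)^T · S^{-1} · (x̄ - mu_0):
  S^{-1} · (x̄ - mu_0) = (-0.4308, 0.0769),
  (x̄ - mu_0)^T · [...] = (-2.1667)·(-0.4308) + (2.8333)·(0.0769) = 1.1513.

Step 5 — scale by n: T² = 6 · 1.1513 = 6.9077.

T² ≈ 6.9077


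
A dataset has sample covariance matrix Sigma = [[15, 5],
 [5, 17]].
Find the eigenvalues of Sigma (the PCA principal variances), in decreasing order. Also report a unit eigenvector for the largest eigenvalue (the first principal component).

Step 1 — characteristic polynomial of 2×2 Sigma:
  det(Sigma - λI) = λ² - trace · λ + det = 0.
  trace = 15 + 17 = 32, det = 15·17 - (5)² = 230.
Step 2 — discriminant:
  Δ = trace² - 4·det = 1024 - 920 = 104.
Step 3 — eigenvalues:
  λ = (trace ± √Δ)/2 = (32 ± 10.198)/2,
  λ_1 = 21.099,  λ_2 = 10.901.

Step 4 — unit eigenvector for λ_1: solve (Sigma - λ_1 I)v = 0. First row:
  (15 - 21.099)·v_x + (5)·v_y = 0, i.e. (-6.099)·v_x + (5)·v_y = 0,
  so v ∝ (b, λ_1 - a) = (5, 6.099) = u.
  ||u|| = √((5)² + (6.099)²) = √(62.198) ≈ 7.8866,
  v_1 = u/||u|| ≈ (0.634, 0.7733) (||v_1|| = 1).

λ_1 = 21.099,  λ_2 = 10.901;  v_1 ≈ (0.634, 0.7733)


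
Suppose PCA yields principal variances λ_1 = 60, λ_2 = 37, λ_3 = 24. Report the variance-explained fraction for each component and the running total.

Step 1 — total variance = trace(Sigma) = Σ λ_i = 60 + 37 + 24 = 121.

Step 2 — fraction explained by component i = λ_i / Σ λ:
  PC1: 60/121 = 0.4959
  PC2: 37/121 = 0.3058
  PC3: 24/121 = 0.1983

Step 3 — cumulative fraction after k components = (λ_1 + ... + λ_k) / Σ λ:
  k = 1: 60/121 = 0.4959
  k = 2: (60 + 37)/121 = 97/121 = 0.8017
  k = 3: (60 + 37 + 24)/121 = 121/121 = 1

Summary (fraction, with percent):

explained: PC1 0.4959 (49.59%), PC2 0.3058 (30.58%), PC3 0.1983 (19.83%);  cumulative: 0.4959, 0.8017, 1


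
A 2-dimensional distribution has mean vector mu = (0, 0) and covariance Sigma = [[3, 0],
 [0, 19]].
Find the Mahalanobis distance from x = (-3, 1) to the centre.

Step 1 — centre the observation: (x - mu) = (-3, 1).

Step 2 — invert Sigma. det(Sigma) = 3·19 - (0)² = 57.
  Sigma^{-1} = (1/det) · [[d, -b], [-b, a]] = [[0.3333, 0],
 [0, 0.0526]].

Step 3 — form the quadratic (x - mu)^T · Sigma^{-1} · (x - mu):
  Sigma^{-1} · (x - mu) = (-1, 0.0526).
  (x - mu)^T · [Sigma^{-1} · (x - mu)] = (-3)·(-1) + (1)·(0.0526) = 3.0526.

Step 4 — take square root: d = √(3.0526) ≈ 1.7472.

d(x, mu) = √(3.0526) ≈ 1.7472


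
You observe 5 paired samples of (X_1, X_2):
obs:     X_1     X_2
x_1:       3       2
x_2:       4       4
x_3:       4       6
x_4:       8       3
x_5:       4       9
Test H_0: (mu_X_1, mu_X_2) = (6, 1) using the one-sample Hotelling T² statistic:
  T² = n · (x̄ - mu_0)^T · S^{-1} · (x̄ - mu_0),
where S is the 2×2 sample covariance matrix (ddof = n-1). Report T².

Step 1 — sample mean vector:
  mean(X_1) = (3 + 4 + 4 + 8 + 4) / 5 = 23/5 = 4.6
  mean(X_2) = (2 + 4 + 6 + 3 + 9) / 5 = 24/5 = 4.8
  x̄ = (4.6, 4.8),  deviation x̄ - mu_0 = (4.6, 4.8) - (6, 1) = (-1.4, 3.8).

Step 2 — sample covariance matrix, S[i,j] = (1/(n-1)) · Σ_k (x_{k,i} - mean_i) · (x_{k,j} - mean_j), divisor n-1 = 4:
  S[X_1,X_1] = ((-1.6)·(-1.6) + (-0.6)·(-0.6) + (-0.6)·(-0.6) + (3.4)·(3.4) + (-0.6)·(-0.6)) / 4 = 15.2/4 = 3.8
  S[X_1,X_2] = ((-1.6)·(-2.8) + (-0.6)·(-0.8) + (-0.6)·(1.2) + (3.4)·(-1.8) + (-0.6)·(4.2)) / 4 = -4.4/4 = -1.1
  S[X_2,X_2] = ((-2.8)·(-2.8) + (-0.8)·(-0.8) + (1.2)·(1.2) + (-1.8)·(-1.8) + (4.2)·(4.2)) / 4 = 30.8/4 = 7.7
  S = [[3.8, -1.1],
 [-1.1, 7.7]].

Step 3 — invert S. det(S) = 3.8·7.7 - (-1.1)² = 28.05.
  S^{-1} = (1/det) · [[d, -b], [-b, a]] = [[0.2745, 0.0392],
 [0.0392, 0.1355]].

Step 4 — quadratic form (x̄ - mu_0)^T · S^{-1} · (x̄ - mu_0):
  S^{-1} · (x̄ - mu_0) = (-0.2353, 0.4599),
  (x̄ - mu_0)^T · [...] = (-1.4)·(-0.2353) + (3.8)·(0.4599) = 2.077.

Step 5 — scale by n: T² = 5 · 2.077 = 10.385.

T² ≈ 10.385


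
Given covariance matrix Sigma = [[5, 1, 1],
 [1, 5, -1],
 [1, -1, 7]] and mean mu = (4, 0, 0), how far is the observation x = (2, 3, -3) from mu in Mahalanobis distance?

Step 1 — centre the observation: (x - mu) = (-2, 3, -3).

Step 2 — invert Sigma (cofactor / det for 3×3, or solve directly):
  Sigma^{-1} = [[0.2179, -0.0513, -0.0385],
 [-0.0513, 0.2179, 0.0385],
 [-0.0385, 0.0385, 0.1538]].

Step 3 — form the quadratic (x - mu)^T · Sigma^{-1} · (x - mu):
  Sigma^{-1} · (x - mu) = (-0.4744, 0.641, -0.2692).
  (x - mu)^T · [Sigma^{-1} · (x - mu)] = (-2)·(-0.4744) + (3)·(0.641) + (-3)·(-0.2692) = 3.6795.

Step 4 — take square root: d = √(3.6795) ≈ 1.9182.

d(x, mu) = √(3.6795) ≈ 1.9182


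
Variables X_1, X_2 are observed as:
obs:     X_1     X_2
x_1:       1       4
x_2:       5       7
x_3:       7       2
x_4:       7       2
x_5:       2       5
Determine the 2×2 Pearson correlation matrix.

Step 1 — column means:
  mean(X_1) = (1 + 5 + 7 + 7 + 2) / 5 = 22/5 = 4.4
  mean(X_2) = (4 + 7 + 2 + 2 + 5) / 5 = 20/5 = 4

Step 2 — sample variances and covariances s[i,j] = (1/(n-1)) · Σ_k (x_{k,i} - mean_i) · (x_{k,j} - mean_j), with n-1 = 4:
  s[X_1,X_1] = ((-3.4)·(-3.4) + (0.6)·(0.6) + (2.6)·(2.6) + (2.6)·(2.6) + (-2.4)·(-2.4)) / 4 = 31.2/4 = 7.8
  s[X_1,X_2] = ((-3.4)·(0) + (0.6)·(3) + (2.6)·(-2) + (2.6)·(-2) + (-2.4)·(1)) / 4 = -11/4 = -2.75
  s[X_2,X_2] = ((0)·(0) + (3)·(3) + (-2)·(-2) + (-2)·(-2) + (1)·(1)) / 4 = 18/4 = 4.5
  Sample standard deviations s_i = √(s[i,i]):
  s(X_1) = √(7.8) = 2.7928
  s(X_2) = √(4.5) = 2.1213

Step 3 — r_{ij} = s_{ij} / (s_i · s_j):
  r[X_1,X_1] = 1 (diagonal).
  r[X_1,X_2] = -2.75 / (2.7928 · 2.1213) = -2.75 / 5.9245 = -0.4642
  r[X_2,X_2] = 1 (diagonal).

R is symmetric with unit diagonal. Assembling:

R = [[1, -0.4642],
 [-0.4642, 1]]


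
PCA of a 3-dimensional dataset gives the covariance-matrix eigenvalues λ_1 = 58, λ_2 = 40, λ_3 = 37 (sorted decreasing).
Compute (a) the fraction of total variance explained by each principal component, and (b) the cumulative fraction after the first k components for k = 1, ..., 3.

Step 1 — total variance = trace(Sigma) = Σ λ_i = 58 + 40 + 37 = 135.

Step 2 — fraction explained by component i = λ_i / Σ λ:
  PC1: 58/135 = 0.4296
  PC2: 40/135 = 0.2963
  PC3: 37/135 = 0.2741

Step 3 — cumulative fraction after k components = (λ_1 + ... + λ_k) / Σ λ:
  k = 1: 58/135 = 0.4296
  k = 2: (58 + 40)/135 = 98/135 = 0.7259
  k = 3: (58 + 40 + 37)/135 = 135/135 = 1

Summary (fraction, with percent):

explained: PC1 0.4296 (42.96%), PC2 0.2963 (29.63%), PC3 0.2741 (27.41%);  cumulative: 0.4296, 0.7259, 1


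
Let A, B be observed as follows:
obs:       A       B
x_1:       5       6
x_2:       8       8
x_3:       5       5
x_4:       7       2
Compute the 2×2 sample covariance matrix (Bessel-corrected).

Step 1 — column means:
  mean(A) = (5 + 8 + 5 + 7) / 4 = 25/4 = 6.25
  mean(B) = (6 + 8 + 5 + 2) / 4 = 21/4 = 5.25

Step 2 — sample covariance S[i,j] = (1/(n-1)) · Σ_k (x_{k,i} - mean_i) · (x_{k,j} - mean_j), with n-1 = 3.
  S[A,A] = ((-1.25)·(-1.25) + (1.75)·(1.75) + (-1.25)·(-1.25) + (0.75)·(0.75)) / 3 = 6.75/3 = 2.25
  S[A,B] = ((-1.25)·(0.75) + (1.75)·(2.75) + (-1.25)·(-0.25) + (0.75)·(-3.25)) / 3 = 1.75/3 = 0.5833
  S[B,B] = ((0.75)·(0.75) + (2.75)·(2.75) + (-0.25)·(-0.25) + (-3.25)·(-3.25)) / 3 = 18.75/3 = 6.25

S is symmetric (S[j,i] = S[i,j]). Assembling:

S = [[2.25, 0.5833],
 [0.5833, 6.25]]


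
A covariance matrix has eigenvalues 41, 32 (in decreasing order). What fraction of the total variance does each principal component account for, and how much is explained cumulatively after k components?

Step 1 — total variance = trace(Sigma) = Σ λ_i = 41 + 32 = 73.

Step 2 — fraction explained by component i = λ_i / Σ λ:
  PC1: 41/73 = 0.5616
  PC2: 32/73 = 0.4384

Step 3 — cumulative fraction after k components = (λ_1 + ... + λ_k) / Σ λ:
  k = 1: 41/73 = 0.5616
  k = 2: (41 + 32)/73 = 73/73 = 1

Summary (fraction, with percent):

explained: PC1 0.5616 (56.16%), PC2 0.4384 (43.84%);  cumulative: 0.5616, 1


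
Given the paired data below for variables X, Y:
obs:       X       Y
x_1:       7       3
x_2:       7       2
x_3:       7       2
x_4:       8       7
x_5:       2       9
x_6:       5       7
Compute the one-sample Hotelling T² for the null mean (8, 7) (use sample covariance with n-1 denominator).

Step 1 — sample mean vector:
  mean(X) = (7 + 7 + 7 + 8 + 2 + 5) / 6 = 36/6 = 6
  mean(Y) = (3 + 2 + 2 + 7 + 9 + 7) / 6 = 30/6 = 5
  x̄ = (6, 5),  deviation x̄ - mu_0 = (6, 5) - (8, 7) = (-2, -2).

Step 2 — sample covariance matrix, S[i,j] = (1/(n-1)) · Σ_k (x_{k,i} - mean_i) · (x_{k,j} - mean_j), divisor n-1 = 5:
  S[X,X] = ((1)·(1) + (1)·(1) + (1)·(1) + (2)·(2) + (-4)·(-4) + (-1)·(-1)) / 5 = 24/5 = 4.8
  S[X,Y] = ((1)·(-2) + (1)·(-3) + (1)·(-3) + (2)·(2) + (-4)·(4) + (-1)·(2)) / 5 = -22/5 = -4.4
  S[Y,Y] = ((-2)·(-2) + (-3)·(-3) + (-3)·(-3) + (2)·(2) + (4)·(4) + (2)·(2)) / 5 = 46/5 = 9.2
  S = [[4.8, -4.4],
 [-4.4, 9.2]].

Step 3 — invert S. det(S) = 4.8·9.2 - (-4.4)² = 24.8.
  S^{-1} = (1/det) · [[d, -b], [-b, a]] = [[0.371, 0.1774],
 [0.1774, 0.1935]].

Step 4 — quadratic form (x̄ - mu_0)^T · S^{-1} · (x̄ - mu_0):
  S^{-1} · (x̄ - mu_0) = (-1.0968, -0.7419),
  (x̄ - mu_0)^T · [...] = (-2)·(-1.0968) + (-2)·(-0.7419) = 3.6774.

Step 5 — scale by n: T² = 6 · 3.6774 = 22.0645.

T² ≈ 22.0645


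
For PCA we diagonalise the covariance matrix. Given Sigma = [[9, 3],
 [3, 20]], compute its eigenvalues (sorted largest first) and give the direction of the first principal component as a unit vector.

Step 1 — characteristic polynomial of 2×2 Sigma:
  det(Sigma - λI) = λ² - trace · λ + det = 0.
  trace = 9 + 20 = 29, det = 9·20 - (3)² = 171.
Step 2 — discriminant:
  Δ = trace² - 4·det = 841 - 684 = 157.
Step 3 — eigenvalues:
  λ = (trace ± √Δ)/2 = (29 ± 12.53)/2,
  λ_1 = 20.765,  λ_2 = 8.235.

Step 4 — unit eigenvector for λ_1: solve (Sigma - λ_1 I)v = 0. First row:
  (9 - 20.765)·v_x + (3)·v_y = 0, i.e. (-11.765)·v_x + (3)·v_y = 0,
  so v ∝ (b, λ_1 - a) = (3, 11.765) = u.
  ||u|| = √((3)² + (11.765)²) = √(147.4148) ≈ 12.1414,
  v_1 = u/||u|| ≈ (0.2471, 0.969) (||v_1|| = 1).

λ_1 = 20.765,  λ_2 = 8.235;  v_1 ≈ (0.2471, 0.969)


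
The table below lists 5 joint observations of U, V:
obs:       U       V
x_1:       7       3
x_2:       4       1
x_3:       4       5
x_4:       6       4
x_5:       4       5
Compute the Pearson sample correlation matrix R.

Step 1 — column means:
  mean(U) = (7 + 4 + 4 + 6 + 4) / 5 = 25/5 = 5
  mean(V) = (3 + 1 + 5 + 4 + 5) / 5 = 18/5 = 3.6

Step 2 — sample variances and covariances s[i,j] = (1/(n-1)) · Σ_k (x_{k,i} - mean_i) · (x_{k,j} - mean_j), with n-1 = 4:
  s[U,U] = ((2)·(2) + (-1)·(-1) + (-1)·(-1) + (1)·(1) + (-1)·(-1)) / 4 = 8/4 = 2
  s[U,V] = ((2)·(-0.6) + (-1)·(-2.6) + (-1)·(1.4) + (1)·(0.4) + (-1)·(1.4)) / 4 = -1/4 = -0.25
  s[V,V] = ((-0.6)·(-0.6) + (-2.6)·(-2.6) + (1.4)·(1.4) + (0.4)·(0.4) + (1.4)·(1.4)) / 4 = 11.2/4 = 2.8
  Sample standard deviations s_i = √(s[i,i]):
  s(U) = √(2) = 1.4142
  s(V) = √(2.8) = 1.6733

Step 3 — r_{ij} = s_{ij} / (s_i · s_j):
  r[U,U] = 1 (diagonal).
  r[U,V] = -0.25 / (1.4142 · 1.6733) = -0.25 / 2.3664 = -0.1056
  r[V,V] = 1 (diagonal).

R is symmetric with unit diagonal. Assembling:

R = [[1, -0.1056],
 [-0.1056, 1]]


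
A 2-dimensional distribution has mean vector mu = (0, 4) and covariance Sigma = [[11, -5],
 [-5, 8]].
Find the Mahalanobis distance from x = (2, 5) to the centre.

Step 1 — centre the observation: (x - mu) = (2, 1).

Step 2 — invert Sigma. det(Sigma) = 11·8 - (-5)² = 63.
  Sigma^{-1} = (1/det) · [[d, -b], [-b, a]] = [[0.127, 0.0794],
 [0.0794, 0.1746]].

Step 3 — form the quadratic (x - mu)^T · Sigma^{-1} · (x - mu):
  Sigma^{-1} · (x - mu) = (0.3333, 0.3333).
  (x - mu)^T · [Sigma^{-1} · (x - mu)] = (2)·(0.3333) + (1)·(0.3333) = 1.

Step 4 — take square root: d = √(1) ≈ 1.

d(x, mu) = √(1) ≈ 1


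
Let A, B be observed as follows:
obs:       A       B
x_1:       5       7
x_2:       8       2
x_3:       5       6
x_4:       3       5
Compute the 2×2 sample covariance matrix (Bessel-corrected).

Step 1 — column means:
  mean(A) = (5 + 8 + 5 + 3) / 4 = 21/4 = 5.25
  mean(B) = (7 + 2 + 6 + 5) / 4 = 20/4 = 5

Step 2 — sample covariance S[i,j] = (1/(n-1)) · Σ_k (x_{k,i} - mean_i) · (x_{k,j} - mean_j), with n-1 = 3.
  S[A,A] = ((-0.25)·(-0.25) + (2.75)·(2.75) + (-0.25)·(-0.25) + (-2.25)·(-2.25)) / 3 = 12.75/3 = 4.25
  S[A,B] = ((-0.25)·(2) + (2.75)·(-3) + (-0.25)·(1) + (-2.25)·(0)) / 3 = -9/3 = -3
  S[B,B] = ((2)·(2) + (-3)·(-3) + (1)·(1) + (0)·(0)) / 3 = 14/3 = 4.6667

S is symmetric (S[j,i] = S[i,j]). Assembling:

S = [[4.25, -3],
 [-3, 4.6667]]


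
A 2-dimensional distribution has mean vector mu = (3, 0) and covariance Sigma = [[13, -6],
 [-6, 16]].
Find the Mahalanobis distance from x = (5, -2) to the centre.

Step 1 — centre the observation: (x - mu) = (2, -2).

Step 2 — invert Sigma. det(Sigma) = 13·16 - (-6)² = 172.
  Sigma^{-1} = (1/det) · [[d, -b], [-b, a]] = [[0.093, 0.0349],
 [0.0349, 0.0756]].

Step 3 — form the quadratic (x - mu)^T · Sigma^{-1} · (x - mu):
  Sigma^{-1} · (x - mu) = (0.1163, -0.0814).
  (x - mu)^T · [Sigma^{-1} · (x - mu)] = (2)·(0.1163) + (-2)·(-0.0814) = 0.3953.

Step 4 — take square root: d = √(0.3953) ≈ 0.6288.

d(x, mu) = √(0.3953) ≈ 0.6288


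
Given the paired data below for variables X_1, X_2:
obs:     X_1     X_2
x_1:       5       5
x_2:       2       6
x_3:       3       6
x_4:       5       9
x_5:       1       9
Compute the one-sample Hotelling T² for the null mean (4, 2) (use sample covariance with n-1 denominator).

Step 1 — sample mean vector:
  mean(X_1) = (5 + 2 + 3 + 5 + 1) / 5 = 16/5 = 3.2
  mean(X_2) = (5 + 6 + 6 + 9 + 9) / 5 = 35/5 = 7
  x̄ = (3.2, 7),  deviation x̄ - mu_0 = (3.2, 7) - (4, 2) = (-0.8, 5).

Step 2 — sample covariance matrix, S[i,j] = (1/(n-1)) · Σ_k (x_{k,i} - mean_i) · (x_{k,j} - mean_j), divisor n-1 = 4:
  S[X_1,X_1] = ((1.8)·(1.8) + (-1.2)·(-1.2) + (-0.2)·(-0.2) + (1.8)·(1.8) + (-2.2)·(-2.2)) / 4 = 12.8/4 = 3.2
  S[X_1,X_2] = ((1.8)·(-2) + (-1.2)·(-1) + (-0.2)·(-1) + (1.8)·(2) + (-2.2)·(2)) / 4 = -3/4 = -0.75
  S[X_2,X_2] = ((-2)·(-2) + (-1)·(-1) + (-1)·(-1) + (2)·(2) + (2)·(2)) / 4 = 14/4 = 3.5
  S = [[3.2, -0.75],
 [-0.75, 3.5]].

Step 3 — invert S. det(S) = 3.2·3.5 - (-0.75)² = 10.6375.
  S^{-1} = (1/det) · [[d, -b], [-b, a]] = [[0.329, 0.0705],
 [0.0705, 0.3008]].

Step 4 — quadratic form (x̄ - mu_0)^T · S^{-1} · (x̄ - mu_0):
  S^{-1} · (x̄ - mu_0) = (0.0893, 1.4477),
  (x̄ - mu_0)^T · [...] = (-0.8)·(0.0893) + (5)·(1.4477) = 7.1671.

Step 5 — scale by n: T² = 5 · 7.1671 = 35.8355.

T² ≈ 35.8355


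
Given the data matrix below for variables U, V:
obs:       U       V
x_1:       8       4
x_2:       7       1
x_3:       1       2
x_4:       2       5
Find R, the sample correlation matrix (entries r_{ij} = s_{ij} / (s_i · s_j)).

Step 1 — column means:
  mean(U) = (8 + 7 + 1 + 2) / 4 = 18/4 = 4.5
  mean(V) = (4 + 1 + 2 + 5) / 4 = 12/4 = 3

Step 2 — sample variances and covariances s[i,j] = (1/(n-1)) · Σ_k (x_{k,i} - mean_i) · (x_{k,j} - mean_j), with n-1 = 3:
  s[U,U] = ((3.5)·(3.5) + (2.5)·(2.5) + (-3.5)·(-3.5) + (-2.5)·(-2.5)) / 3 = 37/3 = 12.3333
  s[U,V] = ((3.5)·(1) + (2.5)·(-2) + (-3.5)·(-1) + (-2.5)·(2)) / 3 = -3/3 = -1
  s[V,V] = ((1)·(1) + (-2)·(-2) + (-1)·(-1) + (2)·(2)) / 3 = 10/3 = 3.3333
  Sample standard deviations s_i = √(s[i,i]):
  s(U) = √(12.3333) = 3.5119
  s(V) = √(3.3333) = 1.8257

Step 3 — r_{ij} = s_{ij} / (s_i · s_j):
  r[U,U] = 1 (diagonal).
  r[U,V] = -1 / (3.5119 · 1.8257) = -1 / 6.4118 = -0.156
  r[V,V] = 1 (diagonal).

R is symmetric with unit diagonal. Assembling:

R = [[1, -0.156],
 [-0.156, 1]]


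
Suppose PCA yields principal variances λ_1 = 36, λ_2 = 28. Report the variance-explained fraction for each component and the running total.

Step 1 — total variance = trace(Sigma) = Σ λ_i = 36 + 28 = 64.

Step 2 — fraction explained by component i = λ_i / Σ λ:
  PC1: 36/64 = 0.5625
  PC2: 28/64 = 0.4375

Step 3 — cumulative fraction after k components = (λ_1 + ... + λ_k) / Σ λ:
  k = 1: 36/64 = 0.5625
  k = 2: (36 + 28)/64 = 64/64 = 1

Summary (fraction, with percent):

explained: PC1 0.5625 (56.25%), PC2 0.4375 (43.75%);  cumulative: 0.5625, 1


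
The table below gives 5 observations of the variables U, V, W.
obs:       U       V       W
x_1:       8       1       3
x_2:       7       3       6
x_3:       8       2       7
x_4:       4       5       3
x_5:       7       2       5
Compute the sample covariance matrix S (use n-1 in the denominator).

Step 1 — column means:
  mean(U) = (8 + 7 + 8 + 4 + 7) / 5 = 34/5 = 6.8
  mean(V) = (1 + 3 + 2 + 5 + 2) / 5 = 13/5 = 2.6
  mean(W) = (3 + 6 + 7 + 3 + 5) / 5 = 24/5 = 4.8

Step 2 — sample covariance S[i,j] = (1/(n-1)) · Σ_k (x_{k,i} - mean_i) · (x_{k,j} - mean_j), with n-1 = 4.
  S[U,U] = ((1.2)·(1.2) + (0.2)·(0.2) + (1.2)·(1.2) + (-2.8)·(-2.8) + (0.2)·(0.2)) / 4 = 10.8/4 = 2.7
  S[U,V] = ((1.2)·(-1.6) + (0.2)·(0.4) + (1.2)·(-0.6) + (-2.8)·(2.4) + (0.2)·(-0.6)) / 4 = -9.4/4 = -2.35
  S[U,W] = ((1.2)·(-1.8) + (0.2)·(1.2) + (1.2)·(2.2) + (-2.8)·(-1.8) + (0.2)·(0.2)) / 4 = 5.8/4 = 1.45
  S[V,V] = ((-1.6)·(-1.6) + (0.4)·(0.4) + (-0.6)·(-0.6) + (2.4)·(2.4) + (-0.6)·(-0.6)) / 4 = 9.2/4 = 2.3
  S[V,W] = ((-1.6)·(-1.8) + (0.4)·(1.2) + (-0.6)·(2.2) + (2.4)·(-1.8) + (-0.6)·(0.2)) / 4 = -2.4/4 = -0.6
  S[W,W] = ((-1.8)·(-1.8) + (1.2)·(1.2) + (2.2)·(2.2) + (-1.8)·(-1.8) + (0.2)·(0.2)) / 4 = 12.8/4 = 3.2

S is symmetric (S[j,i] = S[i,j]). Assembling:

S = [[2.7, -2.35, 1.45],
 [-2.35, 2.3, -0.6],
 [1.45, -0.6, 3.2]]


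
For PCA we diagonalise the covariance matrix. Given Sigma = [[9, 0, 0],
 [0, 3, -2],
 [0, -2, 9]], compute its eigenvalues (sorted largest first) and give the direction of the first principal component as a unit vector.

Step 1 — characteristic polynomial p(λ) = det(λI - Sigma) = λ³ - tr·λ² + c_1·λ - det, where tr = trace, c_1 = sum of the principal 2×2 minors, det = det(Sigma):
  tr = 9 + 3 + 9 = 21,
  c_1 = (9·3 - (0)²) + (9·9 - (0)²) + (3·9 - (-2)²) = 27 + 81 + 23 = 131,
  det = 9·(3·9 - (-2)²) - (0)·((0)·9 - (-2)·(0)) + (0)·((0)·(-2) - 3·(0)) = 9·(23) - (0)·(0) + (0)·(0) = 207.
  So p(λ) = λ³ - 21λ² + 131λ - 207.
Step 2 — look for an integer root (rational root theorem: any rational root is an integer divisor of 207). Testing λ = 9:
  p(9) = 729 - 1701 + 1179 - 207 = 0  ✓
  Dividing out (λ - 9): p(λ) = (λ - 9)(λ² - 12λ + 23).
Step 3 — remaining eigenvalues from the quadratic λ² - 12λ + 23 = 0:
  Δ = 12² - 4·23 = 144 - 92 = 52,  λ = (12 ± √52)/2 = (12 ± 7.2111)/2 ≈ 9.6056 or 2.3944.
  Sorted: λ_1 = 9.6056,  λ_2 = 9,  λ_3 = 2.3944  (check: sum = 21 = tr ✓).

Step 4 — unit eigenvector for λ_1 ≈ 9.6056: v spans the null space of (Sigma - λ_1 I), whose rows are
  r_1 = (-0.6056, 0, 0),  r_2 = (0, -6.6056, -2),  r_3 = (0, -2, -0.6056).
  v is orthogonal to every row, so take v ∝ r_1 × r_2 = ((0)·(-2) - (0)·(-6.6056), (0)·(0) - (-0.6056)·(-2), (-0.6056)·(-6.6056) - (0)·(0)) ≈ (0, -1.2111, 4).
  Rescale (multiply by -1 so the first nonzero entry is positive): u = (0, 1.2111, -4).
  ||u|| = √((0)² + (1.2111)² + (-4)²) = √(17.4668) ≈ 4.1793,  v_1 = u/||u|| ≈ (0, 0.2898, -0.9571) (||v_1|| = 1).

λ_1 = 9.6056,  λ_2 = 9,  λ_3 = 2.3944;  v_1 ≈ (0, 0.2898, -0.9571)


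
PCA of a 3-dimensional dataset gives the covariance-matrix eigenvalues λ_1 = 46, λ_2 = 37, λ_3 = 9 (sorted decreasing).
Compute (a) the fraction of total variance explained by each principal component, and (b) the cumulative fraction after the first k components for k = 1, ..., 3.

Step 1 — total variance = trace(Sigma) = Σ λ_i = 46 + 37 + 9 = 92.

Step 2 — fraction explained by component i = λ_i / Σ λ:
  PC1: 46/92 = 0.5
  PC2: 37/92 = 0.4022
  PC3: 9/92 = 0.0978

Step 3 — cumulative fraction after k components = (λ_1 + ... + λ_k) / Σ λ:
  k = 1: 46/92 = 0.5
  k = 2: (46 + 37)/92 = 83/92 = 0.9022
  k = 3: (46 + 37 + 9)/92 = 92/92 = 1

Summary (fraction, with percent):

explained: PC1 0.5 (50%), PC2 0.4022 (40.22%), PC3 0.0978 (9.78%);  cumulative: 0.5, 0.9022, 1


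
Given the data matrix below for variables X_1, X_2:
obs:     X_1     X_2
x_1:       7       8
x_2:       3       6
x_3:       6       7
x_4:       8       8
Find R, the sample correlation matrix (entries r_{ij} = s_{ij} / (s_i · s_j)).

Step 1 — column means:
  mean(X_1) = (7 + 3 + 6 + 8) / 4 = 24/4 = 6
  mean(X_2) = (8 + 6 + 7 + 8) / 4 = 29/4 = 7.25

Step 2 — sample variances and covariances s[i,j] = (1/(n-1)) · Σ_k (x_{k,i} - mean_i) · (x_{k,j} - mean_j), with n-1 = 3:
  s[X_1,X_1] = ((1)·(1) + (-3)·(-3) + (0)·(0) + (2)·(2)) / 3 = 14/3 = 4.6667
  s[X_1,X_2] = ((1)·(0.75) + (-3)·(-1.25) + (0)·(-0.25) + (2)·(0.75)) / 3 = 6/3 = 2
  s[X_2,X_2] = ((0.75)·(0.75) + (-1.25)·(-1.25) + (-0.25)·(-0.25) + (0.75)·(0.75)) / 3 = 2.75/3 = 0.9167
  Sample standard deviations s_i = √(s[i,i]):
  s(X_1) = √(4.6667) = 2.1602
  s(X_2) = √(0.9167) = 0.9574

Step 3 — r_{ij} = s_{ij} / (s_i · s_j):
  r[X_1,X_1] = 1 (diagonal).
  r[X_1,X_2] = 2 / (2.1602 · 0.9574) = 2 / 2.0683 = 0.967
  r[X_2,X_2] = 1 (diagonal).

R is symmetric with unit diagonal. Assembling:

R = [[1, 0.967],
 [0.967, 1]]


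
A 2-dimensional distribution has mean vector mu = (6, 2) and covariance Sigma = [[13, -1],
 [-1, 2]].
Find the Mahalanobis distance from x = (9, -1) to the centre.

Step 1 — centre the observation: (x - mu) = (3, -3).

Step 2 — invert Sigma. det(Sigma) = 13·2 - (-1)² = 25.
  Sigma^{-1} = (1/det) · [[d, -b], [-b, a]] = [[0.08, 0.04],
 [0.04, 0.52]].

Step 3 — form the quadratic (x - mu)^T · Sigma^{-1} · (x - mu):
  Sigma^{-1} · (x - mu) = (0.12, -1.44).
  (x - mu)^T · [Sigma^{-1} · (x - mu)] = (3)·(0.12) + (-3)·(-1.44) = 4.68.

Step 4 — take square root: d = √(4.68) ≈ 2.1633.

d(x, mu) = √(4.68) ≈ 2.1633


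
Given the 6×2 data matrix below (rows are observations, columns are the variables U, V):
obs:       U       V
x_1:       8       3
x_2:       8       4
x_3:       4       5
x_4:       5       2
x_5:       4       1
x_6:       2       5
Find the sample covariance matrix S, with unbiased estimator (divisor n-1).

Step 1 — column means:
  mean(U) = (8 + 8 + 4 + 5 + 4 + 2) / 6 = 31/6 = 5.1667
  mean(V) = (3 + 4 + 5 + 2 + 1 + 5) / 6 = 20/6 = 3.3333

Step 2 — sample covariance S[i,j] = (1/(n-1)) · Σ_k (x_{k,i} - mean_i) · (x_{k,j} - mean_j), with n-1 = 5.
  S[U,U] = ((2.8333)·(2.8333) + (2.8333)·(2.8333) + (-1.1667)·(-1.1667) + (-0.1667)·(-0.1667) + (-1.1667)·(-1.1667) + (-3.1667)·(-3.1667)) / 5 = 28.8333/5 = 5.7667
  S[U,V] = ((2.8333)·(-0.3333) + (2.8333)·(0.6667) + (-1.1667)·(1.6667) + (-0.1667)·(-1.3333) + (-1.1667)·(-2.3333) + (-3.1667)·(1.6667)) / 5 = -3.3333/5 = -0.6667
  S[V,V] = ((-0.3333)·(-0.3333) + (0.6667)·(0.6667) + (1.6667)·(1.6667) + (-1.3333)·(-1.3333) + (-2.3333)·(-2.3333) + (1.6667)·(1.6667)) / 5 = 13.3333/5 = 2.6667

S is symmetric (S[j,i] = S[i,j]). Assembling:

S = [[5.7667, -0.6667],
 [-0.6667, 2.6667]]


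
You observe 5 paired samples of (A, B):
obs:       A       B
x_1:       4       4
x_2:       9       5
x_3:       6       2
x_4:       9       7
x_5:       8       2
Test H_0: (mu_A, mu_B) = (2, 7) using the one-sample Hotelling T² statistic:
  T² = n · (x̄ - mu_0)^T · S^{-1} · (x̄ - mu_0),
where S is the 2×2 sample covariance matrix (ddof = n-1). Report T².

Step 1 — sample mean vector:
  mean(A) = (4 + 9 + 6 + 9 + 8) / 5 = 36/5 = 7.2
  mean(B) = (4 + 5 + 2 + 7 + 2) / 5 = 20/5 = 4
  x̄ = (7.2, 4),  deviation x̄ - mu_0 = (7.2, 4) - (2, 7) = (5.2, -3).

Step 2 — sample covariance matrix, S[i,j] = (1/(n-1)) · Σ_k (x_{k,i} - mean_i) · (x_{k,j} - mean_j), divisor n-1 = 4:
  S[A,A] = ((-3.2)·(-3.2) + (1.8)·(1.8) + (-1.2)·(-1.2) + (1.8)·(1.8) + (0.8)·(0.8)) / 4 = 18.8/4 = 4.7
  S[A,B] = ((-3.2)·(0) + (1.8)·(1) + (-1.2)·(-2) + (1.8)·(3) + (0.8)·(-2)) / 4 = 8/4 = 2
  S[B,B] = ((0)·(0) + (1)·(1) + (-2)·(-2) + (3)·(3) + (-2)·(-2)) / 4 = 18/4 = 4.5
  S = [[4.7, 2],
 [2, 4.5]].

Step 3 — invert S. det(S) = 4.7·4.5 - (2)² = 17.15.
  S^{-1} = (1/det) · [[d, -b], [-b, a]] = [[0.2624, -0.1166],
 [-0.1166, 0.2741]].

Step 4 — quadratic form (x̄ - mu_0)^T · S^{-1} · (x̄ - mu_0):
  S^{-1} · (x̄ - mu_0) = (1.7143, -1.4286),
  (x̄ - mu_0)^T · [...] = (5.2)·(1.7143) + (-3)·(-1.4286) = 13.2.

Step 5 — scale by n: T² = 5 · 13.2 = 66.

T² ≈ 66


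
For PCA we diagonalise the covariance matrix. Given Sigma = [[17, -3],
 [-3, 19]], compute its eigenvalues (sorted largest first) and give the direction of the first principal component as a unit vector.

Step 1 — characteristic polynomial of 2×2 Sigma:
  det(Sigma - λI) = λ² - trace · λ + det = 0.
  trace = 17 + 19 = 36, det = 17·19 - (-3)² = 314.
Step 2 — discriminant:
  Δ = trace² - 4·det = 1296 - 1256 = 40.
Step 3 — eigenvalues:
  λ = (trace ± √Δ)/2 = (36 ± 6.3246)/2,
  λ_1 = 21.1623,  λ_2 = 14.8377.

Step 4 — unit eigenvector for λ_1: solve (Sigma - λ_1 I)v = 0. First row:
  (17 - 21.1623)·v_x + (-3)·v_y = 0, i.e. (-4.1623)·v_x + (-3)·v_y = 0,
  so v ∝ (b, λ_1 - a) = (-3, 4.1623); multiply by -1 so the first entry is positive: u = (3, -4.1623).
  ||u|| = √((3)² + (-4.1623)²) = √(26.3246) ≈ 5.1307,
  v_1 = u/||u|| ≈ (0.5847, -0.8112) (||v_1|| = 1).

λ_1 = 21.1623,  λ_2 = 14.8377;  v_1 ≈ (0.5847, -0.8112)


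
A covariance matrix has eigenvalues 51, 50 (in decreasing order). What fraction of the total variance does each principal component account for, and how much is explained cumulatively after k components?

Step 1 — total variance = trace(Sigma) = Σ λ_i = 51 + 50 = 101.

Step 2 — fraction explained by component i = λ_i / Σ λ:
  PC1: 51/101 = 0.505
  PC2: 50/101 = 0.495

Step 3 — cumulative fraction after k components = (λ_1 + ... + λ_k) / Σ λ:
  k = 1: 51/101 = 0.505
  k = 2: (51 + 50)/101 = 101/101 = 1

Summary (fraction, with percent):

explained: PC1 0.505 (50.5%), PC2 0.495 (49.5%);  cumulative: 0.505, 1


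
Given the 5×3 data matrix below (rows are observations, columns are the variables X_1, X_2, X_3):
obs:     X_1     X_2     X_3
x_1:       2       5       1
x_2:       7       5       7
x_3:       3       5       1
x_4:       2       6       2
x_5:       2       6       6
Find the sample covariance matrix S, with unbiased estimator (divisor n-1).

Step 1 — column means:
  mean(X_1) = (2 + 7 + 3 + 2 + 2) / 5 = 16/5 = 3.2
  mean(X_2) = (5 + 5 + 5 + 6 + 6) / 5 = 27/5 = 5.4
  mean(X_3) = (1 + 7 + 1 + 2 + 6) / 5 = 17/5 = 3.4

Step 2 — sample covariance S[i,j] = (1/(n-1)) · Σ_k (x_{k,i} - mean_i) · (x_{k,j} - mean_j), with n-1 = 4.
  S[X_1,X_1] = ((-1.2)·(-1.2) + (3.8)·(3.8) + (-0.2)·(-0.2) + (-1.2)·(-1.2) + (-1.2)·(-1.2)) / 4 = 18.8/4 = 4.7
  S[X_1,X_2] = ((-1.2)·(-0.4) + (3.8)·(-0.4) + (-0.2)·(-0.4) + (-1.2)·(0.6) + (-1.2)·(0.6)) / 4 = -2.4/4 = -0.6
  S[X_1,X_3] = ((-1.2)·(-2.4) + (3.8)·(3.6) + (-0.2)·(-2.4) + (-1.2)·(-1.4) + (-1.2)·(2.6)) / 4 = 15.6/4 = 3.9
  S[X_2,X_2] = ((-0.4)·(-0.4) + (-0.4)·(-0.4) + (-0.4)·(-0.4) + (0.6)·(0.6) + (0.6)·(0.6)) / 4 = 1.2/4 = 0.3
  S[X_2,X_3] = ((-0.4)·(-2.4) + (-0.4)·(3.6) + (-0.4)·(-2.4) + (0.6)·(-1.4) + (0.6)·(2.6)) / 4 = 1.2/4 = 0.3
  S[X_3,X_3] = ((-2.4)·(-2.4) + (3.6)·(3.6) + (-2.4)·(-2.4) + (-1.4)·(-1.4) + (2.6)·(2.6)) / 4 = 33.2/4 = 8.3

S is symmetric (S[j,i] = S[i,j]). Assembling:

S = [[4.7, -0.6, 3.9],
 [-0.6, 0.3, 0.3],
 [3.9, 0.3, 8.3]]


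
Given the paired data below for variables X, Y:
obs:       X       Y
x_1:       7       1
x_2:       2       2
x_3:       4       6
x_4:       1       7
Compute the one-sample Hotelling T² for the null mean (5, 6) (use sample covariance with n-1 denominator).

Step 1 — sample mean vector:
  mean(X) = (7 + 2 + 4 + 1) / 4 = 14/4 = 3.5
  mean(Y) = (1 + 2 + 6 + 7) / 4 = 16/4 = 4
  x̄ = (3.5, 4),  deviation x̄ - mu_0 = (3.5, 4) - (5, 6) = (-1.5, -2).

Step 2 — sample covariance matrix, S[i,j] = (1/(n-1)) · Σ_k (x_{k,i} - mean_i) · (x_{k,j} - mean_j), divisor n-1 = 3:
  S[X,X] = ((3.5)·(3.5) + (-1.5)·(-1.5) + (0.5)·(0.5) + (-2.5)·(-2.5)) / 3 = 21/3 = 7
  S[X,Y] = ((3.5)·(-3) + (-1.5)·(-2) + (0.5)·(2) + (-2.5)·(3)) / 3 = -14/3 = -4.6667
  S[Y,Y] = ((-3)·(-3) + (-2)·(-2) + (2)·(2) + (3)·(3)) / 3 = 26/3 = 8.6667
  S = [[7, -4.6667],
 [-4.6667, 8.6667]].

Step 3 — invert S. det(S) = 7·8.6667 - (-4.6667)² = 38.8889.
  S^{-1} = (1/det) · [[d, -b], [-b, a]] = [[0.2229, 0.12],
 [0.12, 0.18]].

Step 4 — quadratic form (x̄ - mu_0)^T · S^{-1} · (x̄ - mu_0):
  S^{-1} · (x̄ - mu_0) = (-0.5743, -0.54),
  (x̄ - mu_0)^T · [...] = (-1.5)·(-0.5743) + (-2)·(-0.54) = 1.9414.

Step 5 — scale by n: T² = 4 · 1.9414 = 7.7657.

T² ≈ 7.7657


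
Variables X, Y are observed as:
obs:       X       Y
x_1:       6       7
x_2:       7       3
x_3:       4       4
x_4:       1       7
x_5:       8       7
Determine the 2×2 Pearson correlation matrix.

Step 1 — column means:
  mean(X) = (6 + 7 + 4 + 1 + 8) / 5 = 26/5 = 5.2
  mean(Y) = (7 + 3 + 4 + 7 + 7) / 5 = 28/5 = 5.6

Step 2 — sample variances and covariances s[i,j] = (1/(n-1)) · Σ_k (x_{k,i} - mean_i) · (x_{k,j} - mean_j), with n-1 = 4:
  s[X,X] = ((0.8)·(0.8) + (1.8)·(1.8) + (-1.2)·(-1.2) + (-4.2)·(-4.2) + (2.8)·(2.8)) / 4 = 30.8/4 = 7.7
  s[X,Y] = ((0.8)·(1.4) + (1.8)·(-2.6) + (-1.2)·(-1.6) + (-4.2)·(1.4) + (2.8)·(1.4)) / 4 = -3.6/4 = -0.9
  s[Y,Y] = ((1.4)·(1.4) + (-2.6)·(-2.6) + (-1.6)·(-1.6) + (1.4)·(1.4) + (1.4)·(1.4)) / 4 = 15.2/4 = 3.8
  Sample standard deviations s_i = √(s[i,i]):
  s(X) = √(7.7) = 2.7749
  s(Y) = √(3.8) = 1.9494

Step 3 — r_{ij} = s_{ij} / (s_i · s_j):
  r[X,X] = 1 (diagonal).
  r[X,Y] = -0.9 / (2.7749 · 1.9494) = -0.9 / 5.4093 = -0.1664
  r[Y,Y] = 1 (diagonal).

R is symmetric with unit diagonal. Assembling:

R = [[1, -0.1664],
 [-0.1664, 1]]


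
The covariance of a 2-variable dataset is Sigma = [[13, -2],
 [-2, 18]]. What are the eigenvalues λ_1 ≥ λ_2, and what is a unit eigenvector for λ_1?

Step 1 — characteristic polynomial of 2×2 Sigma:
  det(Sigma - λI) = λ² - trace · λ + det = 0.
  trace = 13 + 18 = 31, det = 13·18 - (-2)² = 230.
Step 2 — discriminant:
  Δ = trace² - 4·det = 961 - 920 = 41.
Step 3 — eigenvalues:
  λ = (trace ± √Δ)/2 = (31 ± 6.4031)/2,
  λ_1 = 18.7016,  λ_2 = 12.2984.

Step 4 — unit eigenvector for λ_1: solve (Sigma - λ_1 I)v = 0. First row:
  (13 - 18.7016)·v_x + (-2)·v_y = 0, i.e. (-5.7016)·v_x + (-2)·v_y = 0,
  so v ∝ (b, λ_1 - a) = (-2, 5.7016); multiply by -1 so the first entry is positive: u = (2, -5.7016).
  ||u|| = √((2)² + (-5.7016)²) = √(36.5078) ≈ 6.0422,
  v_1 = u/||u|| ≈ (0.331, -0.9436) (||v_1|| = 1).

λ_1 = 18.7016,  λ_2 = 12.2984;  v_1 ≈ (0.331, -0.9436)


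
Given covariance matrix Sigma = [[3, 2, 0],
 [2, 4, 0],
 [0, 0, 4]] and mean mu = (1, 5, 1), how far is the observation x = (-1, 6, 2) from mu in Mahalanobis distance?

Step 1 — centre the observation: (x - mu) = (-2, 1, 1).

Step 2 — invert Sigma (cofactor / det for 3×3, or solve directly):
  Sigma^{-1} = [[0.5, -0.25, 0],
 [-0.25, 0.375, 0],
 [0, 0, 0.25]].

Step 3 — form the quadratic (x - mu)^T · Sigma^{-1} · (x - mu):
  Sigma^{-1} · (x - mu) = (-1.25, 0.875, 0.25).
  (x - mu)^T · [Sigma^{-1} · (x - mu)] = (-2)·(-1.25) + (1)·(0.875) + (1)·(0.25) = 3.625.

Step 4 — take square root: d = √(3.625) ≈ 1.9039.

d(x, mu) = √(3.625) ≈ 1.9039


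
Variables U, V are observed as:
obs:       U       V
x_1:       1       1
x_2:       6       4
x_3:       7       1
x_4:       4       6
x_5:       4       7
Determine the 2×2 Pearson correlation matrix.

Step 1 — column means:
  mean(U) = (1 + 6 + 7 + 4 + 4) / 5 = 22/5 = 4.4
  mean(V) = (1 + 4 + 1 + 6 + 7) / 5 = 19/5 = 3.8

Step 2 — sample variances and covariances s[i,j] = (1/(n-1)) · Σ_k (x_{k,i} - mean_i) · (x_{k,j} - mean_j), with n-1 = 4:
  s[U,U] = ((-3.4)·(-3.4) + (1.6)·(1.6) + (2.6)·(2.6) + (-0.4)·(-0.4) + (-0.4)·(-0.4)) / 4 = 21.2/4 = 5.3
  s[U,V] = ((-3.4)·(-2.8) + (1.6)·(0.2) + (2.6)·(-2.8) + (-0.4)·(2.2) + (-0.4)·(3.2)) / 4 = 0.4/4 = 0.1
  s[V,V] = ((-2.8)·(-2.8) + (0.2)·(0.2) + (-2.8)·(-2.8) + (2.2)·(2.2) + (3.2)·(3.2)) / 4 = 30.8/4 = 7.7
  Sample standard deviations s_i = √(s[i,i]):
  s(U) = √(5.3) = 2.3022
  s(V) = √(7.7) = 2.7749

Step 3 — r_{ij} = s_{ij} / (s_i · s_j):
  r[U,U] = 1 (diagonal).
  r[U,V] = 0.1 / (2.3022 · 2.7749) = 0.1 / 6.3883 = 0.0157
  r[V,V] = 1 (diagonal).

R is symmetric with unit diagonal. Assembling:

R = [[1, 0.0157],
 [0.0157, 1]]


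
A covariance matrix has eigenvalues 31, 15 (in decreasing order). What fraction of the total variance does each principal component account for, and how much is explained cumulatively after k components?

Step 1 — total variance = trace(Sigma) = Σ λ_i = 31 + 15 = 46.

Step 2 — fraction explained by component i = λ_i / Σ λ:
  PC1: 31/46 = 0.6739
  PC2: 15/46 = 0.3261

Step 3 — cumulative fraction after k components = (λ_1 + ... + λ_k) / Σ λ:
  k = 1: 31/46 = 0.6739
  k = 2: (31 + 15)/46 = 46/46 = 1

Summary (fraction, with percent):

explained: PC1 0.6739 (67.39%), PC2 0.3261 (32.61%);  cumulative: 0.6739, 1


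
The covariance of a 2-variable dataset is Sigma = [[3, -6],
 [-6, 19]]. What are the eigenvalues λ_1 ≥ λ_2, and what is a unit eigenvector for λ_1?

Step 1 — characteristic polynomial of 2×2 Sigma:
  det(Sigma - λI) = λ² - trace · λ + det = 0.
  trace = 3 + 19 = 22, det = 3·19 - (-6)² = 21.
Step 2 — discriminant:
  Δ = trace² - 4·det = 484 - 84 = 400.
Step 3 — eigenvalues:
  λ = (trace ± √Δ)/2 = (22 ± 20)/2,
  λ_1 = 21,  λ_2 = 1.

Step 4 — unit eigenvector for λ_1: solve (Sigma - λ_1 I)v = 0. First row:
  (3 - 21)·v_x + (-6)·v_y = 0, i.e. (-18)·v_x + (-6)·v_y = 0,
  so v ∝ (b, λ_1 - a) = (-6, 18); multiply by -1 so the first entry is positive: u = (6, -18).
  ||u|| = √((6)² + (-18)²) = √(360) ≈ 18.9737,
  v_1 = u/||u|| ≈ (0.3162, -0.9487) (||v_1|| = 1).

λ_1 = 21,  λ_2 = 1;  v_1 ≈ (0.3162, -0.9487)


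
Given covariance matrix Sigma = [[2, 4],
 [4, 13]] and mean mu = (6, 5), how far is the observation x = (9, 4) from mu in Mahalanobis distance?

Step 1 — centre the observation: (x - mu) = (3, -1).

Step 2 — invert Sigma. det(Sigma) = 2·13 - (4)² = 10.
  Sigma^{-1} = (1/det) · [[d, -b], [-b, a]] = [[1.3, -0.4],
 [-0.4, 0.2]].

Step 3 — form the quadratic (x - mu)^T · Sigma^{-1} · (x - mu):
  Sigma^{-1} · (x - mu) = (4.3, -1.4).
  (x - mu)^T · [Sigma^{-1} · (x - mu)] = (3)·(4.3) + (-1)·(-1.4) = 14.3.

Step 4 — take square root: d = √(14.3) ≈ 3.7815.

d(x, mu) = √(14.3) ≈ 3.7815


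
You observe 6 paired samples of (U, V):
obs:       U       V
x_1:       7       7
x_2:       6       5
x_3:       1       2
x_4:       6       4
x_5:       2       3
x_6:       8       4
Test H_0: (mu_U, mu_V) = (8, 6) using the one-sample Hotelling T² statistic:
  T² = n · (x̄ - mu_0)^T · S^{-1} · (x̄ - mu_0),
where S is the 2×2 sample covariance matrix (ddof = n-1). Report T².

Step 1 — sample mean vector:
  mean(U) = (7 + 6 + 1 + 6 + 2 + 8) / 6 = 30/6 = 5
  mean(V) = (7 + 5 + 2 + 4 + 3 + 4) / 6 = 25/6 = 4.1667
  x̄ = (5, 4.1667),  deviation x̄ - mu_0 = (5, 4.1667) - (8, 6) = (-3, -1.8333).

Step 2 — sample covariance matrix, S[i,j] = (1/(n-1)) · Σ_k (x_{k,i} - mean_i) · (x_{k,j} - mean_j), divisor n-1 = 5:
  S[U,U] = ((2)·(2) + (1)·(1) + (-4)·(-4) + (1)·(1) + (-3)·(-3) + (3)·(3)) / 5 = 40/5 = 8
  S[U,V] = ((2)·(2.8333) + (1)·(0.8333) + (-4)·(-2.1667) + (1)·(-0.1667) + (-3)·(-1.1667) + (3)·(-0.1667)) / 5 = 18/5 = 3.6
  S[V,V] = ((2.8333)·(2.8333) + (0.8333)·(0.8333) + (-2.1667)·(-2.1667) + (-0.1667)·(-0.1667) + (-1.1667)·(-1.1667) + (-0.1667)·(-0.1667)) / 5 = 14.8333/5 = 2.9667
  S = [[8, 3.6],
 [3.6, 2.9667]].

Step 3 — invert S. det(S) = 8·2.9667 - (3.6)² = 10.7733.
  S^{-1} = (1/det) · [[d, -b], [-b, a]] = [[0.2754, -0.3342],
 [-0.3342, 0.7426]].

Step 4 — quadratic form (x̄ - mu_0)^T · S^{-1} · (x̄ - mu_0):
  S^{-1} · (x̄ - mu_0) = (-0.2135, -0.3589),
  (x̄ - mu_0)^T · [...] = (-3)·(-0.2135) + (-1.8333)·(-0.3589) = 1.2985.

Step 5 — scale by n: T² = 6 · 1.2985 = 7.7908.

T² ≈ 7.7908


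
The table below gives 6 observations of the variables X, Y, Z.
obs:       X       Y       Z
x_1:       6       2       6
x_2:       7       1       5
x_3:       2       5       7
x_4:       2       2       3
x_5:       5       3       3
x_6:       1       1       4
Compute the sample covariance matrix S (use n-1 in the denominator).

Step 1 — column means:
  mean(X) = (6 + 7 + 2 + 2 + 5 + 1) / 6 = 23/6 = 3.8333
  mean(Y) = (2 + 1 + 5 + 2 + 3 + 1) / 6 = 14/6 = 2.3333
  mean(Z) = (6 + 5 + 7 + 3 + 3 + 4) / 6 = 28/6 = 4.6667

Step 2 — sample covariance S[i,j] = (1/(n-1)) · Σ_k (x_{k,i} - mean_i) · (x_{k,j} - mean_j), with n-1 = 5.
  S[X,X] = ((2.1667)·(2.1667) + (3.1667)·(3.1667) + (-1.8333)·(-1.8333) + (-1.8333)·(-1.8333) + (1.1667)·(1.1667) + (-2.8333)·(-2.8333)) / 5 = 30.8333/5 = 6.1667
  S[X,Y] = ((2.1667)·(-0.3333) + (3.1667)·(-1.3333) + (-1.8333)·(2.6667) + (-1.8333)·(-0.3333) + (1.1667)·(0.6667) + (-2.8333)·(-1.3333)) / 5 = -4.6667/5 = -0.9333
  S[X,Z] = ((2.1667)·(1.3333) + (3.1667)·(0.3333) + (-1.8333)·(2.3333) + (-1.8333)·(-1.6667) + (1.1667)·(-1.6667) + (-2.8333)·(-0.6667)) / 5 = 2.6667/5 = 0.5333
  S[Y,Y] = ((-0.3333)·(-0.3333) + (-1.3333)·(-1.3333) + (2.6667)·(2.6667) + (-0.3333)·(-0.3333) + (0.6667)·(0.6667) + (-1.3333)·(-1.3333)) / 5 = 11.3333/5 = 2.2667
  S[Y,Z] = ((-0.3333)·(1.3333) + (-1.3333)·(0.3333) + (2.6667)·(2.3333) + (-0.3333)·(-1.6667) + (0.6667)·(-1.6667) + (-1.3333)·(-0.6667)) / 5 = 5.6667/5 = 1.1333
  S[Z,Z] = ((1.3333)·(1.3333) + (0.3333)·(0.3333) + (2.3333)·(2.3333) + (-1.6667)·(-1.6667) + (-1.6667)·(-1.6667) + (-0.6667)·(-0.6667)) / 5 = 13.3333/5 = 2.6667

S is symmetric (S[j,i] = S[i,j]). Assembling:

S = [[6.1667, -0.9333, 0.5333],
 [-0.9333, 2.2667, 1.1333],
 [0.5333, 1.1333, 2.6667]]
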